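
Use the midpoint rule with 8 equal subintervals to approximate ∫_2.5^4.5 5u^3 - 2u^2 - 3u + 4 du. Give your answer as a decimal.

399.890625

Δu = (4.5 − 2.5)/8 = 0.25.
Midpoints: 2.625, 2.875, 3.125, 3.375, 3.625, 3.875, 4.125, 4.375.
f(2.625) = 37265/512, f(2.875) = 50003/512, f(3.125) = 65373/512, f(3.375) = 83615/512, f(3.625) = 104969/512, f(3.875) = 129675/512, f(4.125) = 157973/512, f(4.375) = 190103/512.
Sum = Δu · [f(2.625) + f(2.875) + f(3.125) + ...].
Sum = 399.890625.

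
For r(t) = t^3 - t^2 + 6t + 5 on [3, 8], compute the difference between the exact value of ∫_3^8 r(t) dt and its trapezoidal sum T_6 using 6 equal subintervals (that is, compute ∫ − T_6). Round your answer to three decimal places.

-8.970

Exact integral: ∫_3^8 r(t) dt ≈ 1032.08333.
T_6 ≈ 1041.05324.
Error ≈ 1032.08333 − 1041.05324 ≈ -8.970.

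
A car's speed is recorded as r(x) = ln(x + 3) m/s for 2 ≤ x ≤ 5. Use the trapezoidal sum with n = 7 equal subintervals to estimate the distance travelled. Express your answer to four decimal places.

5.5872

Δx = (5 − 2)/7 = 3/7.
r(2) ≈ 1.6094, r(17/7) ≈ 1.6917, r(20/7) ≈ 1.7677, r(23/7) ≈ 1.8383, r(26/7) ≈ 1.9042, r(29/7) ≈ 1.9661, r(32/7) ≈ 2.0244, r(5) ≈ 2.0794.
T_7 = (Δx/2)·[r(x_0) + 2r(x_1) + ... + 2r(x_{6}) + r(x_7)].
Sum ≈ 5.5872.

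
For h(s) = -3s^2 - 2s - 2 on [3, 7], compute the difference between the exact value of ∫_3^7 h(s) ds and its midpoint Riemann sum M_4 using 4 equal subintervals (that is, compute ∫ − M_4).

Exact integral: ∫_3^7 h(s) ds = -364.
M_4 = -363.
Error = -364 − (-363) = -1.

-1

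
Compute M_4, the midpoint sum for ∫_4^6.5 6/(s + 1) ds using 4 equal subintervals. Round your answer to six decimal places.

2.430629

Δs = (6.5 − 4)/4 = 0.625.
Midpoints: 4.3125, 4.9375, 5.5625, 6.1875.
f(4.3125) = 96/85, f(4.9375) = 96/95, f(5.5625) = 32/35, f(6.1875) = 96/115.
Sum = Δs · [f(4.3125) + f(4.9375) + f(5.5625) + f(6.1875)].
Sum ≈ 2.430629.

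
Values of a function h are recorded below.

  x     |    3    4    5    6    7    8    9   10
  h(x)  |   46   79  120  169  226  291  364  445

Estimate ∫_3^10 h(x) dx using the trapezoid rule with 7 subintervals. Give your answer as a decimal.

Δx = 1.
T_7 = (1/2)·[46 + 2·79 + 2·120 + 2·169 + 2·226 + 2·291 + 2·364 + 445] = 1494.5.

1494.5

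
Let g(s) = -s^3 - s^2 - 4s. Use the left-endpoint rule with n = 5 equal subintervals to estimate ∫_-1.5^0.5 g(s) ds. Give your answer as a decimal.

Δs = (0.5 − (-1.5))/5 = 0.4.
Left endpoints: -1.5, -1.1, -0.7, -0.3, 0.1.
g(-1.5) = 7.125, g(-1.1) = 4.521, g(-0.7) = 2.653, g(-0.3) = 1.137, g(0.1) = -0.411.
Sum = Δs · [g(-1.5) + g(-1.1) + g(-0.7) + g(-0.3) + g(0.1)].
Sum = 6.01.

6.01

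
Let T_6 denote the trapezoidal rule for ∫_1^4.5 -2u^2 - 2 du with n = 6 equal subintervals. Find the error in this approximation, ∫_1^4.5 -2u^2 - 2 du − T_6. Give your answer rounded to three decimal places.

0.397

Exact integral: ∫_1^4.5 f(u) du ≈ -67.08333.
T_6 ≈ -67.48032.
Error ≈ -67.08333 − (-67.48032) ≈ 0.397.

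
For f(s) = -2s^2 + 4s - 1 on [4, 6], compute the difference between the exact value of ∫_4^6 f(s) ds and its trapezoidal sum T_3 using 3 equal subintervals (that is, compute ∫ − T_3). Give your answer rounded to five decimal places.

0.29630

Exact integral: ∫_4^6 f(s) ds ≈ -63.3333333.
T_3 ≈ -63.6296296.
Error ≈ -63.3333333 − (-63.6296296) ≈ 0.29630.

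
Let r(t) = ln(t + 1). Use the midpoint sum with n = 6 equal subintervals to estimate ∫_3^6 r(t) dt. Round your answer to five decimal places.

5.07731

Δt = (6 − 3)/6 = 0.5.
Midpoints: 3.25, 3.75, 4.25, 4.75, 5.25, 5.75.
r(3.25) ≈ 1.44692, r(3.75) ≈ 1.55814, r(4.25) ≈ 1.65823, r(4.75) ≈ 1.74920, r(5.25) ≈ 1.83258, r(5.75) ≈ 1.90954.
Sum = Δt · [r(3.25) + r(3.75) + r(4.25) + ...].
Sum ≈ 5.07731.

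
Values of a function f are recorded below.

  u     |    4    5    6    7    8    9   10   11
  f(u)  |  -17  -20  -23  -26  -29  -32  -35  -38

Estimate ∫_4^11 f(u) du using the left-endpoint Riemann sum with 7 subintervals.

-182

Δu = 1.
Sum = 1·[(-17) + (-20) + (-23) + (-26) + (-29) + (-32) + (-35)] = -182.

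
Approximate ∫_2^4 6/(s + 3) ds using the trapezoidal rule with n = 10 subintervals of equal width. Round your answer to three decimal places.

Δs = (4 − 2)/10 = 0.2.
f(2) = 1.2, f(2.2) = 15/13, f(2.4) = 10/9, f(2.6) = 15/14, f(2.8) = 30/29, f(3) = 1, f(3.2) = 30/31, f(3.4) = 0.9375, f(3.6) = 10/11, f(3.8) = 15/17, f(4) = 6/7.
T_10 = (Δs/2)·[f(s_0) + 2f(s_1) + ... + 2f(s_{9}) + f(s_10)].
Sum ≈ 2.019.

2.019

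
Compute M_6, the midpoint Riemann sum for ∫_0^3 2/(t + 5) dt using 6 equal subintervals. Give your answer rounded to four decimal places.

Δt = (3 − 0)/6 = 0.5.
Midpoints: 0.25, 0.75, 1.25, 1.75, 2.25, 2.75.
f(0.25) = 8/21, f(0.75) = 8/23, f(1.25) = 0.32, f(1.75) = 8/27, f(2.25) = 8/29, f(2.75) = 8/31.
Sum = Δt · [f(0.25) + f(0.75) + f(1.25) + ...].
Sum ≈ 0.9395.

0.9395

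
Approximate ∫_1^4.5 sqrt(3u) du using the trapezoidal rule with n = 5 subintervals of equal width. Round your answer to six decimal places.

Δu = (4.5 − 1)/5 = 0.7.
f(1) ≈ 1.732051, f(1.7) ≈ 2.258318, f(2.4) ≈ 2.683282, f(3.1) ≈ 3.049590, f(3.8) ≈ 3.376389, f(4.5) ≈ 3.674235.
T_5 = (Δu/2)·[f(u_0) + 2f(u_1) + ... + 2f(u_{4}) + f(u_5)].
Sum ≈ 9.849505.

9.849505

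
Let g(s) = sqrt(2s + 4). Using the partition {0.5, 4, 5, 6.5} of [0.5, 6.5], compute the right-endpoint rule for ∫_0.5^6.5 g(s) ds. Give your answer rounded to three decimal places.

22.051

Subinterval widths: 3.5, 1, 1.5.
Right endpoints: 4, 5, 6.5.
g(4) ≈ 3.464, g(5) ≈ 3.742, g(6.5) ≈ 4.123.
Sum = Σ Δs_i · g(s_i).
Sum ≈ 22.051.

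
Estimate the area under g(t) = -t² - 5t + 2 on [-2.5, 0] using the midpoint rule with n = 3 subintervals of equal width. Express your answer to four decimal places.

15.5613

Δt = (0 − (-2.5))/3 = 5/6.
Midpoints: -25/12, -1.25, -5/12.
g(-25/12) = 1163/144, g(-1.25) = 6.6875, g(-5/12) = 563/144.
Sum = Δt · [g(-25/12) + g(-1.25) + g(-5/12)].
Sum ≈ 15.5613.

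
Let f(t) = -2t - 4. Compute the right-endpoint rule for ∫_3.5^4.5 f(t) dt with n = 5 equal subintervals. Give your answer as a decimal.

-12.2

Δt = (4.5 − 3.5)/5 = 0.2.
Right endpoints: 3.7, 3.9, 4.1, 4.3, 4.5.
f(3.7) = -11.4, f(3.9) = -11.8, f(4.1) = -12.2, f(4.3) = -12.6, f(4.5) = -13.
Sum = Δt · [f(3.7) + f(3.9) + f(4.1) + f(4.3) + f(4.5)].
Sum = -12.2.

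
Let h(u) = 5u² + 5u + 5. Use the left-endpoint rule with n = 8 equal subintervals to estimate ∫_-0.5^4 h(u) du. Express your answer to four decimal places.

141.4600

Δu = (4 − (-0.5))/8 = 0.5625.
Left endpoints: -0.5, 0.0625, 0.625, 1.1875, 1.75, 2.3125, 2.875, 3.4375.
h(-0.5) = 3.75, h(0.0625) = 5.33203125, h(0.625) = 10.078125, h(1.1875) = 17.98828125, h(1.75) = 29.0625, h(2.3125) = 43.30078125, h(2.875) = 60.703125, h(3.4375) = 81.26953125.
Sum = Δu · [h(-0.5) + h(0.0625) + h(0.625) + ...].
Sum ≈ 141.4600.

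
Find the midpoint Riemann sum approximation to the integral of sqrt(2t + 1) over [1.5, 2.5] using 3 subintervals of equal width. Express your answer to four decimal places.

Δt = (2.5 − 1.5)/3 = 1/3.
Midpoints: 5/3, 2, 7/3.
f(5/3) ≈ 2.0817, f(2) ≈ 2.2361, f(7/3) ≈ 2.3805.
Sum = Δt · [f(5/3) + f(2) + f(7/3)].
Sum ≈ 2.2327.

2.2327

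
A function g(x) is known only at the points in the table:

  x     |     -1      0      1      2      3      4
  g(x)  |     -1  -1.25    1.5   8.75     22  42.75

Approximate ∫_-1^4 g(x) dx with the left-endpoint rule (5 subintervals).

Δx = 1.
Sum = 1·[(-1) + (-1.25) + 1.5 + 8.75 + 22] = 30.

30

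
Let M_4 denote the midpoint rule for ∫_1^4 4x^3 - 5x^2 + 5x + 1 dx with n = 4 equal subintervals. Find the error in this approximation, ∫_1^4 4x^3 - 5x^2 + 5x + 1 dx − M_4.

3.515625

Exact integral: ∫_1^4 f(x) dx = 190.5.
M_4 = 186.984375.
Error = 190.5 − 186.984375 = 3.515625.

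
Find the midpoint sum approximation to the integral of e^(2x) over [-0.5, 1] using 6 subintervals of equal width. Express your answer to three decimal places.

Δx = (1 − (-0.5))/6 = 0.25.
Midpoints: -0.375, -0.125, 0.125, 0.375, 0.625, 0.875.
f(-0.375) ≈ 0.472, f(-0.125) ≈ 0.779, f(0.125) ≈ 1.284, f(0.375) ≈ 2.117, f(0.625) ≈ 3.490, f(0.875) ≈ 5.755.
Sum = Δx · [f(-0.375) + f(-0.125) + f(0.125) + ...].
Sum ≈ 3.474.

3.474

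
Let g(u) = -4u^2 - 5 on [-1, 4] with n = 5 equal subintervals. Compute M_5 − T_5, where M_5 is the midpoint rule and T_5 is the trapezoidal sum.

M_5 = -110.
T_5 = -115.
M_5 − T_5 = 5.

5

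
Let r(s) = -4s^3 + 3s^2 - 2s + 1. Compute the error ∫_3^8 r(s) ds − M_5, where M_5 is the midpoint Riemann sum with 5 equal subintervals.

-26.25

Exact integral: ∫_3^8 r(s) ds = -3580.
M_5 = -3553.75.
Error = -3580 − (-3553.75) = -26.25.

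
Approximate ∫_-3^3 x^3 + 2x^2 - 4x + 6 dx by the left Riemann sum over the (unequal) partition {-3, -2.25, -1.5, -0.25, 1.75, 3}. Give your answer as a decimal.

Subinterval widths: 0.75, 0.75, 1.25, 2, 1.25.
Left endpoints: -3, -2.25, -1.5, -0.25, 1.75.
f(-3) = 9, f(-2.25) = 13.734375, f(-1.5) = 13.125, f(-0.25) = 7.109375, f(1.75) = 10.484375.
Sum = Σ Δx_i · f(x_i).
Sum = 60.78125.

60.78125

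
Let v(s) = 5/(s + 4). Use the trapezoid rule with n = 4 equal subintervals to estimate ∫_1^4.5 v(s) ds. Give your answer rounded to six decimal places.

Δs = (4.5 − 1)/4 = 0.875.
v(1) = 1, v(1.875) = 40/47, v(2.75) = 20/27, v(3.625) = 40/61, v(4.5) = 10/17.
T_4 = (Δs/2)·[v(s_0) + 2v(s_1) + 2v(s_2) + 2v(s_3) + v(s_4)].
Sum ≈ 2.661452.

2.661452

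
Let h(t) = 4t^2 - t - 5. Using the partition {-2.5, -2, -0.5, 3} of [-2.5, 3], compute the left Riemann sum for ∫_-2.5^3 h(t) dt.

18.5

Subinterval widths: 0.5, 1.5, 3.5.
Left endpoints: -2.5, -2, -0.5.
h(-2.5) = 22.5, h(-2) = 13, h(-0.5) = -3.5.
Sum = Σ Δt_i · h(t_i).
Sum = 18.5.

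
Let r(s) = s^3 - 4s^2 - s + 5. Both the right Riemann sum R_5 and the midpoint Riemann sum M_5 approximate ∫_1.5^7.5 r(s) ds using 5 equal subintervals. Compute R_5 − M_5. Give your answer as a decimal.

138.42

R_5 = 366.33.
M_5 = 227.91.
R_5 − M_5 = 138.42.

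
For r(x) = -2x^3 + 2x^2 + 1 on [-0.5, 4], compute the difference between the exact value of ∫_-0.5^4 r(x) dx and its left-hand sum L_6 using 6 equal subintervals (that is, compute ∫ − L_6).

Exact integral: ∫_-0.5^4 r(x) dx = -80.71875.
L_6 = -48.0234375.
Error = -80.71875 − (-48.0234375) = -32.6953125.

-32.6953125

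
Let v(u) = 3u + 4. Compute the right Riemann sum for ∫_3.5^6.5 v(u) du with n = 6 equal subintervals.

59.25

Δu = (6.5 − 3.5)/6 = 0.5.
Right endpoints: 4, 4.5, 5, 5.5, 6, 6.5.
v(4) = 16, v(4.5) = 17.5, v(5) = 19, v(5.5) = 20.5, v(6) = 22, v(6.5) = 23.5.
Sum = Δu · [v(4) + v(4.5) + v(5) + ...].
Sum = 59.25.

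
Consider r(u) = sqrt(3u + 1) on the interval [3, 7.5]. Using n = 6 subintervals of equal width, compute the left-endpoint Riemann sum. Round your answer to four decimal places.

Δu = (7.5 − 3)/6 = 0.75.
Left endpoints: 3, 3.75, 4.5, 5.25, 6, 6.75.
r(3) ≈ 3.1623, r(3.75) ≈ 3.5000, r(4.5) ≈ 3.8079, r(5.25) ≈ 4.0927, r(6) ≈ 4.3589, r(6.75) ≈ 4.6098.
Sum = Δu · [r(3) + r(3.75) + r(4.5) + ...].
Sum ≈ 17.6486.

17.6486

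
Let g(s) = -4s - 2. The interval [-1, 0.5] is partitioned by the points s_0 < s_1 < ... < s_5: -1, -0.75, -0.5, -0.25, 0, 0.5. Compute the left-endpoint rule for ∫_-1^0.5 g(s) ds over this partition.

-0.5

Subinterval widths: 0.25, 0.25, 0.25, 0.25, 0.5.
Left endpoints: -1, -0.75, -0.5, -0.25, 0.
g(-1) = 2, g(-0.75) = 1, g(-0.5) = 0, g(-0.25) = -1, g(0) = -2.
Sum = Σ Δs_i · g(s_i).
Sum = -0.5.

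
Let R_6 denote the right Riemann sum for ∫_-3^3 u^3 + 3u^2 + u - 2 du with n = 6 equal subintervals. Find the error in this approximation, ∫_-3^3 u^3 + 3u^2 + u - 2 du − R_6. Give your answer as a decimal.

-33

Exact integral: ∫_-3^3 f(u) du = 42.
R_6 = 75.
Error = 42 − 75 = -33.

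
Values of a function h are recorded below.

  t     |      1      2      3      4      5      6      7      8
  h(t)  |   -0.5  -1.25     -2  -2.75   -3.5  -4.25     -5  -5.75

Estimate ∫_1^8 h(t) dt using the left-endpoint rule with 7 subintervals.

Δt = 1.
Sum = 1·[(-0.5) + (-1.25) + (-2) + (-2.75) + (-3.5) + (-4.25) + (-5)] = -19.25.

-19.25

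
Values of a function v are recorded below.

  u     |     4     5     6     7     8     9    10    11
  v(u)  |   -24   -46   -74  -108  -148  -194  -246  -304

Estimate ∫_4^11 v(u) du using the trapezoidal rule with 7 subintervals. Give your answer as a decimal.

-980

Δu = 1.
T_7 = (1/2)·[(-24) + 2·(-46) + 2·(-74) + 2·(-108) + 2·(-148) + 2·(-194) + 2·(-246) + (-304)] = -980.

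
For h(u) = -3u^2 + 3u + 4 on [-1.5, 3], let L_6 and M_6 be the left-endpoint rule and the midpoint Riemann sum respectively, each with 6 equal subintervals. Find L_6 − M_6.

L_6 = -0.984375.
M_6 = -1.6171875.
L_6 − M_6 = 0.6328125.

0.6328125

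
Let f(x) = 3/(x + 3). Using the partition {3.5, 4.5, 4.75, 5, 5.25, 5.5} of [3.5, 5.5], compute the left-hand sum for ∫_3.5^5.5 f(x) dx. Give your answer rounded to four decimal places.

0.8430

Subinterval widths: 1, 0.25, 0.25, 0.25, 0.25.
Left endpoints: 3.5, 4.5, 4.75, 5, 5.25.
f(3.5) = 6/13, f(4.5) = 0.4, f(4.75) = 12/31, f(5) = 0.375, f(5.25) = 4/11.
Sum = Σ Δx_i · f(x_i).
Sum ≈ 0.8430.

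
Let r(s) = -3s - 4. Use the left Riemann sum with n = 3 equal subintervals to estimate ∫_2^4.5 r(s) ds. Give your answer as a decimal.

-31.25

Δs = (4.5 − 2)/3 = 5/6.
Left endpoints: 2, 17/6, 11/3.
r(2) = -10, r(17/6) = -12.5, r(11/3) = -15.
Sum = Δs · [r(2) + r(17/6) + r(11/3)].
Sum = -31.25.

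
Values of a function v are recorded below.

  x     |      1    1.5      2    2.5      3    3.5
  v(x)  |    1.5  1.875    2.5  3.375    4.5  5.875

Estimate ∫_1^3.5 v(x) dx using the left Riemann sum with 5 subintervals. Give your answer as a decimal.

Δx = 0.5.
Sum = 0.5·[1.5 + 1.875 + 2.5 + 3.375 + 4.5] = 6.875.

6.875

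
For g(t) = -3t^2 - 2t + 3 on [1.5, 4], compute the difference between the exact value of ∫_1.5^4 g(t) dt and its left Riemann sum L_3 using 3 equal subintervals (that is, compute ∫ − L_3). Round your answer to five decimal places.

-18.40278

Exact integral: ∫_1.5^4 g(t) dt = -66.875.
L_3 ≈ -48.4722222.
Error ≈ -66.875 − (-48.4722222) ≈ -18.40278.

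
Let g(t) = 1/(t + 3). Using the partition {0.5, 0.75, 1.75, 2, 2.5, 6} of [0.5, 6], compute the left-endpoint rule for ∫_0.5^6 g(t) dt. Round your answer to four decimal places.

1.1271

Subinterval widths: 0.25, 1, 0.25, 0.5, 3.5.
Left endpoints: 0.5, 0.75, 1.75, 2, 2.5.
g(0.5) = 2/7, g(0.75) = 4/15, g(1.75) = 4/19, g(2) = 0.2, g(2.5) = 2/11.
Sum = Σ Δt_i · g(t_i).
Sum ≈ 1.1271.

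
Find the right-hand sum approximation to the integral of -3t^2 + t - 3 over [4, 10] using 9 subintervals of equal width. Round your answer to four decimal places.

Δt = (10 − 4)/9 = 2/3.
Right endpoints: 14/3, 16/3, 6, 20/3, 22/3, 8, 26/3, 28/3, 10.
f(14/3) = -191/3, f(16/3) = -83, f(6) = -105, f(20/3) = -389/3, f(22/3) = -157, f(8) = -187, f(26/3) = -659/3, f(28/3) = -255, f(10) = -293.
Sum = Δt · [f(14/3) + f(16/3) + f(6) + ...].
Sum ≈ -995.3333.

-995.3333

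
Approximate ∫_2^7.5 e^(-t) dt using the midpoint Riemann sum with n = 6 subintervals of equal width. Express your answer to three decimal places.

0.130

Δt = (7.5 − 2)/6 = 11/12.
Midpoints: 59/24, 3.375, 103/24, 125/24, 6.125, 169/24.
f(59/24) ≈ 0.086, f(3.375) ≈ 0.034, f(103/24) ≈ 0.014, f(125/24) ≈ 0.005, f(6.125) ≈ 0.002, f(169/24) ≈ 0.001.
Sum = Δt · [f(59/24) + f(3.375) + f(103/24) + ...].
Sum ≈ 0.130.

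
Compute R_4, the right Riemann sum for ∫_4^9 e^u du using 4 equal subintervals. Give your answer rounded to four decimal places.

14100.4553

Δu = (9 − 4)/4 = 1.25.
Right endpoints: 5.25, 6.5, 7.75, 9.
f(5.25) ≈ 190.5663, f(6.5) ≈ 665.1416, f(7.75) ≈ 2321.5724, f(9) ≈ 8103.0839.
Sum = Δu · [f(5.25) + f(6.5) + f(7.75) + f(9)].
Sum ≈ 14100.4553.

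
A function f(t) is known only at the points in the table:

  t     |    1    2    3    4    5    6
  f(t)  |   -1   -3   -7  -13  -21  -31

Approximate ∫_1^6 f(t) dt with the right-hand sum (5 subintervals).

Δt = 1.
Sum = 1·[(-3) + (-7) + (-13) + (-21) + (-31)] = -75.

-75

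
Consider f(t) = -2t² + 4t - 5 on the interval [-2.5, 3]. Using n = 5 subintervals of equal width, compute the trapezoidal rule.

Δt = (3 − (-2.5))/5 = 1.1.
f(-2.5) = -27.5, f(-1.4) = -14.52, f(-0.3) = -6.38, f(0.8) = -3.08, f(1.9) = -4.62, f(3) = -11.
T_5 = (Δt/2)·[f(t_0) + 2f(t_1) + ... + 2f(t_{4}) + f(t_5)].
Sum = -52.635.

-52.635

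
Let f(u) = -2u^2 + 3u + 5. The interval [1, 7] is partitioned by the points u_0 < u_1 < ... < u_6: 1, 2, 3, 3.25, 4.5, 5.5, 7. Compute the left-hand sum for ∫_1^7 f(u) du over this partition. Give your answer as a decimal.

Subinterval widths: 1, 1, 0.25, 1.25, 1, 1.5.
Left endpoints: 1, 2, 3, 3.25, 4.5, 5.5.
f(1) = 6, f(2) = 3, f(3) = -4, f(3.25) = -6.375, f(4.5) = -22, f(5.5) = -39.
Sum = Σ Δu_i · f(u_i).
Sum = -80.46875.

-80.46875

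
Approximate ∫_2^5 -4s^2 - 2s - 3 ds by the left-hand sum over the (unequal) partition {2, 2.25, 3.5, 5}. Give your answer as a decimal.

-128.9375

Subinterval widths: 0.25, 1.25, 1.5.
Left endpoints: 2, 2.25, 3.5.
f(2) = -23, f(2.25) = -27.75, f(3.5) = -59.
Sum = Σ Δs_i · f(s_i).
Sum = -128.9375.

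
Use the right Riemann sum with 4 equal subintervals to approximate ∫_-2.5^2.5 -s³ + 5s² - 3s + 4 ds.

49.6875

Δs = (2.5 − (-2.5))/4 = 1.25.
Right endpoints: -1.25, 0, 1.25, 2.5.
f(-1.25) = 17.515625, f(0) = 4, f(1.25) = 6.109375, f(2.5) = 12.125.
Sum = Δs · [f(-1.25) + f(0) + f(1.25) + f(2.5)].
Sum = 49.6875.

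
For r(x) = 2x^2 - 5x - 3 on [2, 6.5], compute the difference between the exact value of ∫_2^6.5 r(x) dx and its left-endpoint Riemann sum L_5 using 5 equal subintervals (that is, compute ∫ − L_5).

23.085

Exact integral: ∫_2^6.5 r(x) dx = 68.625.
L_5 = 45.54.
Error = 68.625 − 45.54 = 23.085.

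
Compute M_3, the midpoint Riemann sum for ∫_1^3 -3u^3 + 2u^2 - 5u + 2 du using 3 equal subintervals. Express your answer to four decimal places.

Δu = (3 − 1)/3 = 2/3.
Midpoints: 4/3, 2, 8/3.
f(4/3) = -74/9, f(2) = -24, f(8/3) = -54.
Sum = Δu · [f(4/3) + f(2) + f(8/3)].
Sum ≈ -57.4815.

-57.4815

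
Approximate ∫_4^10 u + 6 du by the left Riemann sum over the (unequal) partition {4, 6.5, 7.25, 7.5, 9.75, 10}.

72

Subinterval widths: 2.5, 0.75, 0.25, 2.25, 0.25.
Left endpoints: 4, 6.5, 7.25, 7.5, 9.75.
f(4) = 10, f(6.5) = 12.5, f(7.25) = 13.25, f(7.5) = 13.5, f(9.75) = 15.75.
Sum = Σ Δu_i · f(u_i).
Sum = 72.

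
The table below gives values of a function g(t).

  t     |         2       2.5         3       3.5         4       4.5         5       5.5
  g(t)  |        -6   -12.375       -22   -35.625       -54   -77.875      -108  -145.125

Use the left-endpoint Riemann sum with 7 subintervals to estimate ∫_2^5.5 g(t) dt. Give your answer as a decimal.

Δt = 0.5.
Sum = 0.5·[(-6) + (-12.375) + (-22) + (-35.625) + (-54) + (-77.875) + (-108)] = -157.9375.

-157.9375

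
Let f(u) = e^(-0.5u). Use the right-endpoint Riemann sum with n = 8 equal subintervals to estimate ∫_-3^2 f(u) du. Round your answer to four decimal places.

7.0089

Δu = (2 − (-3))/8 = 0.625.
Right endpoints: -2.375, -1.75, -1.125, -0.5, 0.125, 0.75, 1.375, 2.
f(-2.375) ≈ 3.2789, f(-1.75) ≈ 2.3989, f(-1.125) ≈ 1.7551, f(-0.5) ≈ 1.2840, f(0.125) ≈ 0.9394, f(0.75) ≈ 0.6873, f(1.375) ≈ 0.5028, f(2) ≈ 0.3679.
Sum = Δu · [f(-2.375) + f(-1.75) + f(-1.125) + ...].
Sum ≈ 7.0089.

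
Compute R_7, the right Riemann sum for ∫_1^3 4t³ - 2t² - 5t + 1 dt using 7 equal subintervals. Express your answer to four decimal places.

Δt = (3 − 1)/7 = 2/7.
Right endpoints: 9/7, 11/7, 13/7, 15/7, 17/7, 19/7, 3.
f(9/7) = -80/343, f(11/7) = 1278/343, f(13/7) = 3580/343, f(15/7) = 7018/343, f(17/7) = 11784/343, f(19/7) = 18070/343, f(3) = 76.
Sum = Δt · [f(9/7) + f(11/7) + f(13/7) + ...].
Sum ≈ 56.4082.

56.4082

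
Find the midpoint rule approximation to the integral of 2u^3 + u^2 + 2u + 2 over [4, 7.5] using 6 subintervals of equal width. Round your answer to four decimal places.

1617.0496

Δu = (7.5 − 4)/6 = 7/12.
Midpoints: 103/24, 4.875, 131/24, 145/24, 6.625, 173/24.
f(103/24) = 1293187/6912, f(4.875) = 267.23046875, f(131/24) = 2543303/6912, f(145/24) = 3398269/6912, f(6.625) = 640.69140625, f(173/24) = 5650337/6912.
Sum = Δu · [f(103/24) + f(4.875) + f(131/24) + ...].
Sum ≈ 1617.0496.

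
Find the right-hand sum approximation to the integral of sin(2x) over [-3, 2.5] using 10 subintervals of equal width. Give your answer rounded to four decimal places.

Δx = (2.5 − (-3))/10 = 0.55.
Right endpoints: -2.45, -1.9, -1.35, -0.8, -0.25, 0.3, 0.85, 1.4, 1.95, 2.5.
f(-2.45) ≈ 0.9825, f(-1.9) ≈ 0.6119, f(-1.35) ≈ -0.4274, f(-0.8) ≈ -0.9996, f(-0.25) ≈ -0.4794, f(0.3) ≈ 0.5646, f(0.85) ≈ 0.9917, f(1.4) ≈ 0.3350, f(1.95) ≈ -0.6878, f(2.5) ≈ -0.9589.
Sum = Δx · [f(-2.45) + f(-1.9) + f(-1.35) + ...].
Sum ≈ -0.0371.

-0.0371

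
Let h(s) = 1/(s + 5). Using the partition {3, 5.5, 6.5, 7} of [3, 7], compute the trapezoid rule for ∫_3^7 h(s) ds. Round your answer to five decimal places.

0.40897

Subinterval widths: 2.5, 1, 0.5.
h(3) = 0.125, h(5.5) = 2/21, h(6.5) = 2/23, h(7) = 1/12.
On each subinterval the trapezoid contributes (Δs_i/2)·[h(s_{i-1}) + h(s_i)].
Sum ≈ 0.40897.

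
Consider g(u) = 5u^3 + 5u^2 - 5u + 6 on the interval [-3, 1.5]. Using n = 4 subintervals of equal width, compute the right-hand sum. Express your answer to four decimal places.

Δu = (1.5 − (-3))/4 = 1.125.
Right endpoints: -1.875, -0.75, 0.375, 1.5.
g(-1.875) = -3/512, g(-0.75) = 10.453125, g(0.375) = 2607/512, g(1.5) = 26.625.
Sum = Δu · [g(-1.875) + g(-0.75) + g(0.375) + g(1.5)].
Sum ≈ 47.4346.

47.4346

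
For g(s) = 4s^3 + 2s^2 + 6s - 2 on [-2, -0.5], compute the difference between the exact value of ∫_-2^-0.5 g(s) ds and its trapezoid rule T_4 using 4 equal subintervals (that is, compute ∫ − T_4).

Exact integral: ∫_-2^-0.5 g(s) ds = -24.9375.
T_4 = -25.39453125.
Error = -24.9375 − (-25.39453125) = 0.45703125.

0.45703125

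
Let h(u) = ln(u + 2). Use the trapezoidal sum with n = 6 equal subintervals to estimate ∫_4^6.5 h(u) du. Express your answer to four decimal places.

4.9393

Δu = (6.5 − 4)/6 = 5/12.
h(4) ≈ 1.7918, h(53/12) ≈ 1.8589, h(29/6) ≈ 1.9218, h(5.25) ≈ 1.9810, h(17/3) ≈ 2.0369, h(73/12) ≈ 2.0898, h(6.5) ≈ 2.1401.
T_6 = (Δu/2)·[h(u_0) + 2h(u_1) + ... + 2h(u_{5}) + h(u_6)].
Sum ≈ 4.9393.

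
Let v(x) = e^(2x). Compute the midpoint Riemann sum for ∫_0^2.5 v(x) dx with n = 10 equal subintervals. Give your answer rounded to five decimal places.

Δx = (2.5 − 0)/10 = 0.25.
Midpoints: 0.125, 0.375, 0.625, 0.875, 1.125, 1.375, 1.625, 1.875, 2.125, 2.375.
v(0.125) ≈ 1.28403, v(0.375) ≈ 2.11700, v(0.625) ≈ 3.49034, v(0.875) ≈ 5.75460, v(1.125) ≈ 9.48774, v(1.375) ≈ 15.64263, v(1.625) ≈ 25.79034, v(1.875) ≈ 42.52108, v(2.125) ≈ 70.10541, v(2.375) ≈ 115.58428.
Sum = Δx · [v(0.125) + v(0.375) + v(0.625) + ...].
Sum ≈ 72.94436.

72.94436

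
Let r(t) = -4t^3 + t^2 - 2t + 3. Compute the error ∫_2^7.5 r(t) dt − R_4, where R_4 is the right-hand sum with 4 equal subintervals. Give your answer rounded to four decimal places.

Exact integral: ∫_2^7.5 r(t) dt ≈ -3045.854167.
R_4 = -4252.703125.
Error ≈ -3045.854167 − (-4252.703125) ≈ 1206.8490.

1206.8490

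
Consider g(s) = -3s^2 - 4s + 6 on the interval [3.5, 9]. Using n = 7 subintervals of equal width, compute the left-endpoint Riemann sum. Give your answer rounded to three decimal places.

Δs = (9 − 3.5)/7 = 11/14.
Left endpoints: 3.5, 30/7, 71/14, 41/7, 93/14, 52/7, 115/14.
g(3.5) = -44.75, g(30/7) = -3246/49, g(71/14) = -17923/196, g(41/7) = -5897/49, g(93/14) = -29979/196, g(52/7) = -9274/49, g(115/14) = -44939/196.
Sum = Δs · [g(3.5) + g(30/7) + g(71/14) + ...].
Sum ≈ -702.653.

-702.653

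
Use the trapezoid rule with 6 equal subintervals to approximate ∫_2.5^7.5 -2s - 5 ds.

-75

Δs = (7.5 − 2.5)/6 = 5/6.
f(2.5) = -10, f(10/3) = -35/3, f(25/6) = -40/3, f(5) = -15, f(35/6) = -50/3, f(20/3) = -55/3, f(7.5) = -20.
T_6 = (Δs/2)·[f(s_0) + 2f(s_1) + ... + 2f(s_{5}) + f(s_6)].
Sum = -75.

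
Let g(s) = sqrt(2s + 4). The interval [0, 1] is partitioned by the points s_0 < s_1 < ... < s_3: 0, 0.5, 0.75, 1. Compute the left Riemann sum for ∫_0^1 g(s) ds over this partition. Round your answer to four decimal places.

2.1453

Subinterval widths: 0.5, 0.25, 0.25.
Left endpoints: 0, 0.5, 0.75.
g(0) ≈ 2.0000, g(0.5) ≈ 2.2361, g(0.75) ≈ 2.3452.
Sum = Σ Δs_i · g(s_i).
Sum ≈ 2.1453.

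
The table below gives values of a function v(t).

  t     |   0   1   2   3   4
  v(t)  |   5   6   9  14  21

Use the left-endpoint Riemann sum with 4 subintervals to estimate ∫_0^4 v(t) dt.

34

Δt = 1.
Sum = 1·[5 + 6 + 9 + 14] = 34.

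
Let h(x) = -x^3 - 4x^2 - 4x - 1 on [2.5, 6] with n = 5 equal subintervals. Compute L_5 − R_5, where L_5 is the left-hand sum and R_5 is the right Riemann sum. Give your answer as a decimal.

L_5 = -532.5075.
R_5 = -765.87.
L_5 − R_5 = 233.3625.

233.3625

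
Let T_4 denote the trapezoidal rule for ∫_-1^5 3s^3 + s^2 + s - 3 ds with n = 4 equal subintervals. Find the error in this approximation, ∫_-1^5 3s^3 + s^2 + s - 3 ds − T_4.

Exact integral: ∫_-1^5 f(s) ds = 504.
T_4 = 546.75.
Error = 504 − 546.75 = -42.75.

-42.75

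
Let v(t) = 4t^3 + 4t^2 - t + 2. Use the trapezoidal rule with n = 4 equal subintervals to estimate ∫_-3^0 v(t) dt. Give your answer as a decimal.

Δt = (0 − (-3))/4 = 0.75.
v(-3) = -67, v(-2.25) = -21.0625, v(-1.5) = -1, v(-0.75) = 3.3125, v(0) = 2.
T_4 = (Δt/2)·[v(t_0) + 2v(t_1) + 2v(t_2) + 2v(t_3) + v(t_4)].
Sum = -38.4375.

-38.4375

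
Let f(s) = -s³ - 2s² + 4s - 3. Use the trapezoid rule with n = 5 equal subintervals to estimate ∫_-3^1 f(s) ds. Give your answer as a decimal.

-26.24

Δs = (1 − (-3))/5 = 0.8.
f(-3) = -6, f(-2.2) = -10.832, f(-1.4) = -9.776, f(-0.6) = -5.904, f(0.2) = -2.288, f(1) = -2.
T_5 = (Δs/2)·[f(s_0) + 2f(s_1) + ... + 2f(s_{4}) + f(s_5)].
Sum = -26.24.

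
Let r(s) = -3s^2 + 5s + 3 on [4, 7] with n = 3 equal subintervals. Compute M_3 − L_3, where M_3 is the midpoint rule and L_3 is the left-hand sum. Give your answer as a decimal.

-39.75

M_3 = -186.75.
L_3 = -147.
M_3 − L_3 = -39.75.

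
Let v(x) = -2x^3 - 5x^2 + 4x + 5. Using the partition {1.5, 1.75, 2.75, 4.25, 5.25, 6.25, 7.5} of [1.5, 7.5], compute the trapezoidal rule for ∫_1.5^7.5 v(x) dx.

Subinterval widths: 0.25, 1, 1.5, 1, 1, 1.25.
v(1.5) = -7, v(1.75) = -14.03125, v(2.75) = -63.40625, v(4.25) = -221.84375, v(5.25) = -401.21875, v(6.25) = -653.59375, v(7.5) = -1090.
On each subinterval the trapezoid contributes (Δx_i/2)·[v(x_{i-1}) + v(x_i)].
Sum = -2183.96875.

-2183.96875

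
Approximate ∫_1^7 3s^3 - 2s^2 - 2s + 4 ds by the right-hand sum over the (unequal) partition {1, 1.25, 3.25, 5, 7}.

2560.02734375

Subinterval widths: 0.25, 2, 1.75, 2.
Right endpoints: 1.25, 3.25, 5, 7.
f(1.25) = 4.234375, f(3.25) = 79.359375, f(5) = 319, f(7) = 921.
Sum = Σ Δs_i · f(s_i).
Sum = 2560.02734375.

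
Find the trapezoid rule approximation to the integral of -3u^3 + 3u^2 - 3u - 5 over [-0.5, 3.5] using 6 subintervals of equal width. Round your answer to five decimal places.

-110.61111

Δu = (3.5 − (-0.5))/6 = 2/3.
f(-0.5) = -2.375, f(1/6) = -391/72, f(5/6) = -515/72, f(1.5) = -12.875, f(13/6) = -2011/72, f(17/6) = -4151/72, f(3.5) = -107.375.
T_6 = (Δu/2)·[f(u_0) + 2f(u_1) + ... + 2f(u_{5}) + f(u_6)].
Sum ≈ -110.61111.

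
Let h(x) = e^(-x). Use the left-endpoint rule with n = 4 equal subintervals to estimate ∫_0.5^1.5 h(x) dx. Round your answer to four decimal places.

Δx = (1.5 − 0.5)/4 = 0.25.
Left endpoints: 0.5, 0.75, 1, 1.25.
h(0.5) ≈ 0.6065, h(0.75) ≈ 0.4724, h(1) ≈ 0.3679, h(1.25) ≈ 0.2865.
Sum = Δx · [h(0.5) + h(0.75) + h(1) + h(1.25)].
Sum ≈ 0.4333.

0.4333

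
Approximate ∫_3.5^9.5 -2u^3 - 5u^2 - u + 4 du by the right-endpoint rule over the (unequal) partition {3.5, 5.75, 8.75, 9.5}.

-8042.2265625

Subinterval widths: 2.25, 3, 0.75.
Right endpoints: 5.75, 8.75, 9.5.
f(5.75) = -547.28125, f(8.75) = -1727.40625, f(9.5) = -2171.5.
Sum = Σ Δu_i · f(u_i).
Sum = -8042.2265625.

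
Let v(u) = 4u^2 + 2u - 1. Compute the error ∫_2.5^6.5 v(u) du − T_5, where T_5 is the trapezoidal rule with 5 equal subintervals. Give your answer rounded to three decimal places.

Exact integral: ∫_2.5^6.5 v(u) du ≈ 377.33333.
T_5 = 379.04.
Error ≈ 377.33333 − 379.04 ≈ -1.707.

-1.707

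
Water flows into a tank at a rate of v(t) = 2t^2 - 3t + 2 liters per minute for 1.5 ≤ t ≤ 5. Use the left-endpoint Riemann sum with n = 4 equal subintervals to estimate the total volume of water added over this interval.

39.5390625

Δt = (5 − 1.5)/4 = 0.875.
Left endpoints: 1.5, 2.375, 3.25, 4.125.
v(1.5) = 2, v(2.375) = 6.15625, v(3.25) = 13.375, v(4.125) = 23.65625.
Sum = Δt · [v(1.5) + v(2.375) + v(3.25) + v(4.125)].
Sum = 39.5390625.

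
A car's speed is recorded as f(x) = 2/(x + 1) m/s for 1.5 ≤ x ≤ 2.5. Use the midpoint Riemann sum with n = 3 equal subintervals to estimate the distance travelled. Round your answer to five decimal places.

0.67222

Δx = (2.5 − 1.5)/3 = 1/3.
Midpoints: 5/3, 2, 7/3.
f(5/3) = 0.75, f(2) = 2/3, f(7/3) = 0.6.
Sum = Δx · [f(5/3) + f(2) + f(7/3)].
Sum ≈ 0.67222.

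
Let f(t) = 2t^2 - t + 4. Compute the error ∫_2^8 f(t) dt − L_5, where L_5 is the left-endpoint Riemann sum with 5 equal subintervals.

Exact integral: ∫_2^8 f(t) dt = 330.
L_5 = 264.48.
Error = 330 − 264.48 = 65.52.

65.52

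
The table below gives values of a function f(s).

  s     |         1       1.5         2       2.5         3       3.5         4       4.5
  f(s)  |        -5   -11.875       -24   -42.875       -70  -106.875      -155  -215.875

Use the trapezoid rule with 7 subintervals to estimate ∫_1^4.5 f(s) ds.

Δs = 0.5.
T_7 = (0.5/2)·[(-5) + 2·(-11.875) + 2·(-24) + 2·(-42.875) + 2·(-70) + 2·(-106.875) + 2·(-155) + (-215.875)] = -260.53125.

-260.53125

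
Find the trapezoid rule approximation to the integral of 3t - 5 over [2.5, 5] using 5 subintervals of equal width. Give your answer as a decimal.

Δt = (5 − 2.5)/5 = 0.5.
f(2.5) = 2.5, f(3) = 4, f(3.5) = 5.5, f(4) = 7, f(4.5) = 8.5, f(5) = 10.
T_5 = (Δt/2)·[f(t_0) + 2f(t_1) + ... + 2f(t_{4}) + f(t_5)].
Sum = 15.625.

15.625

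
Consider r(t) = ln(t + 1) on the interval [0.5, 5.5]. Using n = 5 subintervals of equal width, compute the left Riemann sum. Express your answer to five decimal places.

5.78334

Δt = (5.5 − 0.5)/5 = 1.
Left endpoints: 0.5, 1.5, 2.5, 3.5, 4.5.
r(0.5) ≈ 0.40547, r(1.5) ≈ 0.91629, r(2.5) ≈ 1.25276, r(3.5) ≈ 1.50408, r(4.5) ≈ 1.70475.
Sum = Δt · [r(0.5) + r(1.5) + r(2.5) + r(3.5) + r(4.5)].
Sum ≈ 5.78334.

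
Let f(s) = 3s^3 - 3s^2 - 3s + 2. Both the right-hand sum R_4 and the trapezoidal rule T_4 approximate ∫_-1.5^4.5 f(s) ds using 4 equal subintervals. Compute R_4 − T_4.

158.625

R_4 = 376.5.
T_4 = 217.875.
R_4 − T_4 = 158.625.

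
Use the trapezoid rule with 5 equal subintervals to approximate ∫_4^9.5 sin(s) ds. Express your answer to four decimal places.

0.3082

Δs = (9.5 − 4)/5 = 1.1.
f(4) ≈ -0.7568, f(5.1) ≈ -0.9258, f(6.2) ≈ -0.0831, f(7.3) ≈ 0.8504, f(8.4) ≈ 0.8546, f(9.5) ≈ -0.0752.
T_5 = (Δs/2)·[f(s_0) + 2f(s_1) + ... + 2f(s_{4}) + f(s_5)].
Sum ≈ 0.3082.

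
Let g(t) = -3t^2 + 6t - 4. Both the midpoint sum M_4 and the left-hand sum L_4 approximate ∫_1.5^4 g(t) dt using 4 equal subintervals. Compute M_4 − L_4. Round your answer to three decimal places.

M_4 ≈ -29.13086.
L_4 = -21.66015625.
M_4 − L_4 ≈ -7.471.

-7.471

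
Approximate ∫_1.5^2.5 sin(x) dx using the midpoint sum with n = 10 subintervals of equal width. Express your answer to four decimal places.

Δx = (2.5 − 1.5)/10 = 0.1.
Midpoints: 1.55, 1.65, 1.75, 1.85, 1.95, 2.05, 2.15, 2.25, 2.35, 2.45.
f(1.55) ≈ 0.9998, f(1.65) ≈ 0.9969, f(1.75) ≈ 0.9840, f(1.85) ≈ 0.9613, f(1.95) ≈ 0.9290, f(2.05) ≈ 0.8874, f(2.15) ≈ 0.8369, f(2.25) ≈ 0.7781, f(2.35) ≈ 0.7115, f(2.45) ≈ 0.6378.
Sum = Δx · [f(1.55) + f(1.65) + f(1.75) + ...].
Sum ≈ 0.8722.

0.8722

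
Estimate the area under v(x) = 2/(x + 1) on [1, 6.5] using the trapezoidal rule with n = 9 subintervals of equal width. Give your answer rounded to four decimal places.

Δx = (6.5 − 1)/9 = 11/18.
v(1) = 1, v(29/18) = 36/47, v(20/9) = 18/29, v(17/6) = 12/23, v(31/9) = 0.45, v(73/18) = 36/91, v(14/3) = 6/17, v(95/18) = 36/113, v(53/9) = 9/31, v(6.5) = 4/15.
T_9 = (Δx/2)·[v(x_0) + 2v(x_1) + ... + 2v(x_{8}) + v(x_9)].
Sum ≈ 2.6578.

2.6578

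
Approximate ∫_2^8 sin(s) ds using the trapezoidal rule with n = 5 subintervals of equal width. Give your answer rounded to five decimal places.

-0.23736

Δs = (8 − 2)/5 = 1.2.
f(2) ≈ 0.90930, f(3.2) ≈ -0.05837, f(4.4) ≈ -0.95160, f(5.6) ≈ -0.63127, f(6.8) ≈ 0.49411, f(8) ≈ 0.98936.
T_5 = (Δs/2)·[f(s_0) + 2f(s_1) + ... + 2f(s_{4}) + f(s_5)].
Sum ≈ -0.23736.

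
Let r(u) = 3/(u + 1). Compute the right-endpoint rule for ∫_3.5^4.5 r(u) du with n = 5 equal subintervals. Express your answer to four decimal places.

0.5901

Δu = (4.5 − 3.5)/5 = 0.2.
Right endpoints: 3.7, 3.9, 4.1, 4.3, 4.5.
r(3.7) = 30/47, r(3.9) = 30/49, r(4.1) = 10/17, r(4.3) = 30/53, r(4.5) = 6/11.
Sum = Δu · [r(3.7) + r(3.9) + r(4.1) + r(4.3) + r(4.5)].
Sum ≈ 0.5901.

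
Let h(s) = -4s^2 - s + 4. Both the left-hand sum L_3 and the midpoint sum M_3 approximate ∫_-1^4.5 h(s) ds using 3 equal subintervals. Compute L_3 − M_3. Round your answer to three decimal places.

L_3 ≈ -47.15741.
M_3 ≈ -104.29630.
L_3 − M_3 ≈ 57.139.

57.139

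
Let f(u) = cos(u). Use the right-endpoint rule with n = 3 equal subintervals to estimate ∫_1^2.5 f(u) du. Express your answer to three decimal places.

-0.573

Δu = (2.5 − 1)/3 = 0.5.
Right endpoints: 1.5, 2, 2.5.
f(1.5) ≈ 0.071, f(2) ≈ -0.416, f(2.5) ≈ -0.801.
Sum = Δu · [f(1.5) + f(2) + f(2.5)].
Sum ≈ -0.573.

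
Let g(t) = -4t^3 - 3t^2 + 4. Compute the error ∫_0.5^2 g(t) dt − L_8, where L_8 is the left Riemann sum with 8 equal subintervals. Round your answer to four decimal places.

-3.8496

Exact integral: ∫_0.5^2 g(t) dt = -17.8125.
L_8 ≈ -13.962891.
Error ≈ -17.8125 − (-13.962891) ≈ -3.8496.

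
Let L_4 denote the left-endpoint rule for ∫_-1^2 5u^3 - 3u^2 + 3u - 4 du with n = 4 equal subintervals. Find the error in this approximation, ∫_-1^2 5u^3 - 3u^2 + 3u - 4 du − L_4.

15.609375

Exact integral: ∫_-1^2 f(u) du = 2.25.
L_4 = -13.359375.
Error = 2.25 − (-13.359375) = 15.609375.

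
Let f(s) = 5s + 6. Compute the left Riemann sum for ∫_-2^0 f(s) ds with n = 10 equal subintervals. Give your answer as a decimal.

1

Δs = (0 − (-2))/10 = 0.2.
Left endpoints: -2, -1.8, -1.6, -1.4, -1.2, -1, -0.8, -0.6, -0.4, -0.2.
f(-2) = -4, f(-1.8) = -3, f(-1.6) = -2, f(-1.4) = -1, f(-1.2) = 0, f(-1) = 1, f(-0.8) = 2, f(-0.6) = 3, f(-0.4) = 4, f(-0.2) = 5.
Sum = Δs · [f(-2) + f(-1.8) + f(-1.6) + ...].
Sum = 1.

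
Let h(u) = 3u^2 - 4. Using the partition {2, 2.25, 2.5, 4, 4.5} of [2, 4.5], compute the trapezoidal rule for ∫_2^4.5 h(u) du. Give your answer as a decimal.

Subinterval widths: 0.25, 0.25, 1.5, 0.5.
h(2) = 8, h(2.25) = 11.1875, h(2.5) = 14.75, h(4) = 44, h(4.5) = 56.75.
On each subinterval the trapezoid contributes (Δu_i/2)·[h(u_{i-1}) + h(u_i)].
Sum = 74.890625.

74.890625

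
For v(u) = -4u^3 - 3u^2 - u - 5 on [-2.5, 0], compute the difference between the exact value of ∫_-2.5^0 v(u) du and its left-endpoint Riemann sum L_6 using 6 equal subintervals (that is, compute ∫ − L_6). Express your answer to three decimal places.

Exact integral: ∫_-2.5^0 v(u) du = 14.0625.
L_6 ≈ 24.56597.
Error ≈ 14.0625 − 24.56597 ≈ -10.503.

-10.503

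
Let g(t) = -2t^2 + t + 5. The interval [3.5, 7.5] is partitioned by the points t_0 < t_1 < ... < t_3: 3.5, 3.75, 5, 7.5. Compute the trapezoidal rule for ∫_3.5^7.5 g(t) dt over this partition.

Subinterval widths: 0.25, 1.25, 2.5.
g(3.5) = -16, g(3.75) = -19.375, g(5) = -40, g(7.5) = -100.
On each subinterval the trapezoid contributes (Δt_i/2)·[g(t_{i-1}) + g(t_i)].
Sum = -216.53125.

-216.53125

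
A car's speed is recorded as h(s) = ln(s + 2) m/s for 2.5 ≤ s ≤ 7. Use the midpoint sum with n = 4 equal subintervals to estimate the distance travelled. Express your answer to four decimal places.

Δs = (7 − 2.5)/4 = 1.125.
Midpoints: 3.0625, 4.1875, 5.3125, 6.4375.
h(3.0625) ≈ 1.6219, h(4.1875) ≈ 1.8225, h(5.3125) ≈ 1.9896, h(6.4375) ≈ 2.1327.
Sum = Δs · [h(3.0625) + h(4.1875) + h(5.3125) + h(6.4375)].
Sum ≈ 8.5125.

8.5125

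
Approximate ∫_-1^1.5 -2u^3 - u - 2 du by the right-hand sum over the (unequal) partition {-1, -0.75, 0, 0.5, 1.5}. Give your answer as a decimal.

-13.2265625

Subinterval widths: 0.25, 0.75, 0.5, 1.
Right endpoints: -0.75, 0, 0.5, 1.5.
f(-0.75) = -0.40625, f(0) = -2, f(0.5) = -2.75, f(1.5) = -10.25.
Sum = Σ Δu_i · f(u_i).
Sum = -13.2265625.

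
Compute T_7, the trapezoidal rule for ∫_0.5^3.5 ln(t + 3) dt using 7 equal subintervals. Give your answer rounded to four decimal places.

4.7800

Δt = (3.5 − 0.5)/7 = 3/7.
f(0.5) ≈ 1.2528, f(13/14) ≈ 1.3683, f(19/14) ≈ 1.4718, f(25/14) ≈ 1.5656, f(31/14) ≈ 1.6514, f(37/14) ≈ 1.7304, f(43/14) ≈ 1.8036, f(3.5) ≈ 1.8718.
T_7 = (Δt/2)·[f(t_0) + 2f(t_1) + ... + 2f(t_{6}) + f(t_7)].
Sum ≈ 4.7800.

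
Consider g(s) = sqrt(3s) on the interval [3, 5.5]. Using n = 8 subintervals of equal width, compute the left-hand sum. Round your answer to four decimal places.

8.7271

Δs = (5.5 − 3)/8 = 0.3125.
Left endpoints: 3, 3.3125, 3.625, 3.9375, 4.25, 4.5625, 4.875, 5.1875.
g(3) ≈ 3.0000, g(3.3125) ≈ 3.1524, g(3.625) ≈ 3.2977, g(3.9375) ≈ 3.4369, g(4.25) ≈ 3.5707, g(4.5625) ≈ 3.6997, g(4.875) ≈ 3.8243, g(5.1875) ≈ 3.9449.
Sum = Δs · [g(3) + g(3.3125) + g(3.625) + ...].
Sum ≈ 8.7271.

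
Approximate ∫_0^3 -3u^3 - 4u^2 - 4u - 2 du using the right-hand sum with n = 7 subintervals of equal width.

-150

Δu = (3 − 0)/7 = 3/7.
Right endpoints: 3/7, 6/7, 9/7, 12/7, 15/7, 18/7, 3.
f(3/7) = -1607/343, f(6/7) = -3518/343, f(9/7) = -6905/343, f(12/7) = -12254/343, f(15/7) = -20051/343, f(18/7) = -30782/343, f(3) = -131.
Sum = Δu · [f(3/7) + f(6/7) + f(9/7) + ...].
Sum = -150.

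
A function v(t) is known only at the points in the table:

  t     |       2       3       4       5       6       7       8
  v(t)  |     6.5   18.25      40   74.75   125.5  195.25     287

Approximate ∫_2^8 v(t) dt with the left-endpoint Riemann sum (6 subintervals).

460.25

Δt = 1.
Sum = 1·[6.5 + 18.25 + 40 + 74.75 + 125.5 + 195.25] = 460.25.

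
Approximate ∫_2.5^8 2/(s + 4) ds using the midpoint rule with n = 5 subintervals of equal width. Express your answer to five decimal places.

1.22453

Δs = (8 − 2.5)/5 = 1.1.
Midpoints: 3.05, 4.15, 5.25, 6.35, 7.45.
f(3.05) = 40/141, f(4.15) = 40/163, f(5.25) = 8/37, f(6.35) = 40/207, f(7.45) = 40/229.
Sum = Δs · [f(3.05) + f(4.15) + f(5.25) + f(6.35) + f(7.45)].
Sum ≈ 1.22453.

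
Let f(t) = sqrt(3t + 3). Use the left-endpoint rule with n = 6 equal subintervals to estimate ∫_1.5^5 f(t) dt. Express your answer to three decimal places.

Δt = (5 − 1.5)/6 = 7/12.
Left endpoints: 1.5, 25/12, 8/3, 3.25, 23/6, 53/12.
f(1.5) ≈ 2.739, f(25/12) ≈ 3.041, f(8/3) ≈ 3.317, f(3.25) ≈ 3.571, f(23/6) ≈ 3.808, f(53/12) ≈ 4.031.
Sum = Δt · [f(1.5) + f(25/12) + f(8/3) + ...].
Sum ≈ 11.962.

11.962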